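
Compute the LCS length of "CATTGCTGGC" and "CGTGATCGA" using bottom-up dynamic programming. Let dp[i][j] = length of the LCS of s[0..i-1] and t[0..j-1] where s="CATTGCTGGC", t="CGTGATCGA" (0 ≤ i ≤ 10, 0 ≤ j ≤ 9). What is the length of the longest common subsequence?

   ''  C  G  T  G  A  T  C  G  A
''  0  0  0  0  0  0  0  0  0  0
 C  0  1  1  1  1  1  1  1  1  1
 A  0  1  1  1  1  2  2  2  2  2
 T  0  1  1  2  2  2  3  3  3  3
 T  0  1  1  2  2  2  3  3  3  3
 G  0  1  2  2  3  3  3  3  4  4
 C  0  1  2  2  3  3  3  4  4  4
 T  0  1  2  3  3  3  4  4  4  4
 G  0  1  2  3  4  4  4  4  5  5
 G  0  1  2  3  4  4  4  4  5  5
 C  0  1  2  3  4  4  4  5  5  5

5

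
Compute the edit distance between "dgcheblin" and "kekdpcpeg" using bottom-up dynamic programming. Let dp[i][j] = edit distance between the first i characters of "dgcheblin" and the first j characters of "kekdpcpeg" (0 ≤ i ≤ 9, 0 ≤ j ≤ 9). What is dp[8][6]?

   ''  k  e  k  d  p  c  p  e  g
''  0  1  2  3  4  5  6  7  8  9
 d  1  1  2  3  3  4  5  6  7  8
 g  2  2  2  3  4  4  5  6  7  7
 c  3  3  3  3  4  5  4  5  6  7
 h  4  4  4  4  4  5  5  5  6  7
 e  5  5  4  5  5  5  6  6  5  6
 b  6  6  5  5  6  6  6  7  6  6
 l  7  7  6  6  6  7  7  7  7  7
 i  8  8  7  7  7  7  8  8  8  8
 n  9  9  8  8  8  8  8  9  9  9

8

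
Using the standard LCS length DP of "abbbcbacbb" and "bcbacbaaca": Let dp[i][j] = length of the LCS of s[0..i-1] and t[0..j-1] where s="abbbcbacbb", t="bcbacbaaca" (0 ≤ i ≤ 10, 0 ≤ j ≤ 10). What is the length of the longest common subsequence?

6

   ''  b  c  b  a  c  b  a  a  c  a
''  0  0  0  0  0  0  0  0  0  0  0
 a  0  0  0  0  1  1  1  1  1  1  1
 b  0  1  1  1  1  1  2  2  2  2  2
 b  0  1  1  2  2  2  2  2  2  2  2
 b  0  1  1  2  2  2  3  3  3  3  3
 c  0  1  2  2  2  3  3  3  3  4  4
 b  0  1  2  3  3  3  4  4  4  4  4
 a  0  1  2  3  4  4  4  5  5  5  5
 c  0  1  2  3  4  5  5  5  5  6  6
 b  0  1  2  3  4  5  6  6  6  6  6
 b  0  1  2  3  4  5  6  6  6  6  6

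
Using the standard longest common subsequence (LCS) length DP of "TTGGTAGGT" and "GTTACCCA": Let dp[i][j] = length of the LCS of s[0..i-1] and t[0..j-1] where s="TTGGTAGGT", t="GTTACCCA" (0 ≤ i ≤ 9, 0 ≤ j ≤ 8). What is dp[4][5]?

2

   ''  G  T  T  A  C  C  C  A
''  0  0  0  0  0  0  0  0  0
 T  0  0  1  1  1  1  1  1  1
 T  0  0  1  2  2  2  2  2  2
 G  0  1  1  2  2  2  2  2  2
 G  0  1  1  2  2  2  2  2  2
 T  0  1  2  2  2  2  2  2  2
 A  0  1  2  2  3  3  3  3  3
 G  0  1  2  2  3  3  3  3  3
 G  0  1  2  2  3  3  3  3  3
 T  0  1  2  3  3  3  3  3  3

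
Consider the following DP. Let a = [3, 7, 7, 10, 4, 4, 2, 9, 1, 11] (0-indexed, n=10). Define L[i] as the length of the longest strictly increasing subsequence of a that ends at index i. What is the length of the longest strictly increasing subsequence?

   i    0    1    2    3    4    5    6    7    8    9
a[i]    3    7    7   10    4    4    2    9    1   11
L[i]    1    2    2    3    2    2    1    3    1    4

4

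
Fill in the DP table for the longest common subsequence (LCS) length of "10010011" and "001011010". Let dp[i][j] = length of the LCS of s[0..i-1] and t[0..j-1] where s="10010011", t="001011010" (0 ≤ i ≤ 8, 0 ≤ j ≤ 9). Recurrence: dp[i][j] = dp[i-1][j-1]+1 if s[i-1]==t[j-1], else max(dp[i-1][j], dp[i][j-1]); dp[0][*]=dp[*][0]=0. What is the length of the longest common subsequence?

   ''  0  0  1  0  1  1  0  1  0
''  0  0  0  0  0  0  0  0  0  0
 1  0  0  0  1  1  1  1  1  1  1
 0  0  1  1  1  2  2  2  2  2  2
 0  0  1  2  2  2  2  2  3  3  3
 1  0  1  2  3  3  3  3  3  4  4
 0  0  1  2  3  4  4  4  4  4  5
 0  0  1  2  3  4  4  4  5  5  5
 1  0  1  2  3  4  5  5  5  6  6
 1  0  1  2  3  4  5  6  6  6  6

6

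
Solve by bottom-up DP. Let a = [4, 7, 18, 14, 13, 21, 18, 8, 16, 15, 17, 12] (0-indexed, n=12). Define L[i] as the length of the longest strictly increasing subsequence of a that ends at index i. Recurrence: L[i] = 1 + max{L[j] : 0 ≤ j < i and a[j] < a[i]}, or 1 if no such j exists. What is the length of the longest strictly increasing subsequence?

   i    0    1    2    3    4    5    6    7    8    9   10   11
a[i]    4    7   18   14   13   21   18    8   16   15   17   12
L[i]    1    2    3    3    3    4    4    3    4    4    5    4

5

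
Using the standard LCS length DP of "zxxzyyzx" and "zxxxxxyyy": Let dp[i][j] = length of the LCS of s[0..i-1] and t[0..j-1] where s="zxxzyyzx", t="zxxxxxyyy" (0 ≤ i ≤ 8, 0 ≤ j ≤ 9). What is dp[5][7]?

   ''  z  x  x  x  x  x  y  y  y
''  0  0  0  0  0  0  0  0  0  0
 z  0  1  1  1  1  1  1  1  1  1
 x  0  1  2  2  2  2  2  2  2  2
 x  0  1  2  3  3  3  3  3  3  3
 z  0  1  2  3  3  3  3  3  3  3
 y  0  1  2  3  3  3  3  4  4  4
 y  0  1  2  3  3  3  3  4  5  5
 z  0  1  2  3  3  3  3  4  5  5
 x  0  1  2  3  4  4  4  4  5  5

4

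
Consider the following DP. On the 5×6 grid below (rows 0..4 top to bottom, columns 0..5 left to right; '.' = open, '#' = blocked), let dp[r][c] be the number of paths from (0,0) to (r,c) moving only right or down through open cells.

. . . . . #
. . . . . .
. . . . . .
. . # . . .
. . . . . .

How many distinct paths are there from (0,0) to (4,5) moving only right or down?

r\c   0   1   2   3   4   5
  0   1   1   1   1   1   0
  1   1   2   3   4   5   5
  2   1   3   6  10  15  20
  3   1   4   0  10  25  45
  4   1   5   5  15  40  85

85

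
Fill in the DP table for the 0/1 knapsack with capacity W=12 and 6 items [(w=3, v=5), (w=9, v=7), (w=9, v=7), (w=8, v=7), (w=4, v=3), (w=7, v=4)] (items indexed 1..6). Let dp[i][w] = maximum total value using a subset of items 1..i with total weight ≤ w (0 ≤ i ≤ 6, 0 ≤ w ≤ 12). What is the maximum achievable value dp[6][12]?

12

i\w   0   1   2   3   4   5   6   7   8   9  10  11  12
  0   0   0   0   0   0   0   0   0   0   0   0   0   0
  1   0   0   0   5   5   5   5   5   5   5   5   5   5
  2   0   0   0   5   5   5   5   5   5   7   7   7  12
  3   0   0   0   5   5   5   5   5   5   7   7   7  12
  4   0   0   0   5   5   5   5   5   7   7   7  12  12
  5   0   0   0   5   5   5   5   8   8   8   8  12  12
  6   0   0   0   5   5   5   5   8   8   8   9  12  12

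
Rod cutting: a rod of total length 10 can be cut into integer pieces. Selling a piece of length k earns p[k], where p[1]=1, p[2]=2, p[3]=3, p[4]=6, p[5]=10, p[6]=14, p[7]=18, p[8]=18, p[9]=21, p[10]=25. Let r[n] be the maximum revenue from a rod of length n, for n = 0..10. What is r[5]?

   n    0    1    2    3    4    5    6    7    8    9   10
r[n]    0    1    2    3    6   10   14   18   19   21   25

10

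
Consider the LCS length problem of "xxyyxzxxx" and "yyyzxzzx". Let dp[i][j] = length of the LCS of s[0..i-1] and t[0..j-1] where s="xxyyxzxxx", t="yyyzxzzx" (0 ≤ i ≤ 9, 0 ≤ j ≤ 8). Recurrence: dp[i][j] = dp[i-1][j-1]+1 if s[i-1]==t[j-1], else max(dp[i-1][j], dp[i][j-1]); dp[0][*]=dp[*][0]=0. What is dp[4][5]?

2

   ''  y  y  y  z  x  z  z  x
''  0  0  0  0  0  0  0  0  0
 x  0  0  0  0  0  1  1  1  1
 x  0  0  0  0  0  1  1  1  2
 y  0  1  1  1  1  1  1  1  2
 y  0  1  2  2  2  2  2  2  2
 x  0  1  2  2  2  3  3  3  3
 z  0  1  2  2  3  3  4  4  4
 x  0  1  2  2  3  4  4  4  5
 x  0  1  2  2  3  4  4  4  5
 x  0  1  2  2  3  4  4  4  5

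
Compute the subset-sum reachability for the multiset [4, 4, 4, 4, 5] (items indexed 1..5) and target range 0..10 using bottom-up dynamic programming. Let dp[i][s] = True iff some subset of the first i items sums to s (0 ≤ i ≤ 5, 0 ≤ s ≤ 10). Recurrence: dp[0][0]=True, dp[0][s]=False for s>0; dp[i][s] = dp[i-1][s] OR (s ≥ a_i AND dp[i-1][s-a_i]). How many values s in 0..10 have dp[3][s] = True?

3

i\s   0   1   2   3   4   5   6   7   8   9  10
  0   T   F   F   F   F   F   F   F   F   F   F
  1   T   F   F   F   T   F   F   F   F   F   F
  2   T   F   F   F   T   F   F   F   T   F   F
  3   T   F   F   F   T   F   F   F   T   F   F
  4   T   F   F   F   T   F   F   F   T   F   F
  5   T   F   F   F   T   T   F   F   T   T   F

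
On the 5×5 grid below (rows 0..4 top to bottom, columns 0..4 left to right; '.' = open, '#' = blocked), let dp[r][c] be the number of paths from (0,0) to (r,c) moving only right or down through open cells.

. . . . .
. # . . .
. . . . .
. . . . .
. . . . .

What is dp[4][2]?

r\c   0   1   2   3   4
  0   1   1   1   1   1
  1   1   0   1   2   3
  2   1   1   2   4   7
  3   1   2   4   8  15
  4   1   3   7  15  30

7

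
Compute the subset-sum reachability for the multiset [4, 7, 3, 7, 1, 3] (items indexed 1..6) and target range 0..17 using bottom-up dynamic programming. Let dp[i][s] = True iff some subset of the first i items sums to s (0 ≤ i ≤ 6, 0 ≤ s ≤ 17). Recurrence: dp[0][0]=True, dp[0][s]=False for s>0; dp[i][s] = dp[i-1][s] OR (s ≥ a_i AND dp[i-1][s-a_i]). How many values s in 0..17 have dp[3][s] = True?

7

i\s   0   1   2   3   4   5   6   7   8   9  10  11  12  13  14  15  16  17
  0   T   F   F   F   F   F   F   F   F   F   F   F   F   F   F   F   F   F
  1   T   F   F   F   T   F   F   F   F   F   F   F   F   F   F   F   F   F
  2   T   F   F   F   T   F   F   T   F   F   F   T   F   F   F   F   F   F
  3   T   F   F   T   T   F   F   T   F   F   T   T   F   F   T   F   F   F
  4   T   F   F   T   T   F   F   T   F   F   T   T   F   F   T   F   F   T
  5   T   T   F   T   T   T   F   T   T   F   T   T   T   F   T   T   F   T
  6   T   T   F   T   T   T   T   T   T   F   T   T   T   T   T   T   F   T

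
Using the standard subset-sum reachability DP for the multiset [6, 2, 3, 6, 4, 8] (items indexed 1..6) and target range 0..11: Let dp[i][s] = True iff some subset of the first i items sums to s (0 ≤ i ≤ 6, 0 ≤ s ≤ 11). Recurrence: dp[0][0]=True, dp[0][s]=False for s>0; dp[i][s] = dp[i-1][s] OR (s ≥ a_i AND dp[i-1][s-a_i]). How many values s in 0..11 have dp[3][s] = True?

8

i\s   0   1   2   3   4   5   6   7   8   9  10  11
  0   T   F   F   F   F   F   F   F   F   F   F   F
  1   T   F   F   F   F   F   T   F   F   F   F   F
  2   T   F   T   F   F   F   T   F   T   F   F   F
  3   T   F   T   T   F   T   T   F   T   T   F   T
  4   T   F   T   T   F   T   T   F   T   T   F   T
  5   T   F   T   T   T   T   T   T   T   T   T   T
  6   T   F   T   T   T   T   T   T   T   T   T   T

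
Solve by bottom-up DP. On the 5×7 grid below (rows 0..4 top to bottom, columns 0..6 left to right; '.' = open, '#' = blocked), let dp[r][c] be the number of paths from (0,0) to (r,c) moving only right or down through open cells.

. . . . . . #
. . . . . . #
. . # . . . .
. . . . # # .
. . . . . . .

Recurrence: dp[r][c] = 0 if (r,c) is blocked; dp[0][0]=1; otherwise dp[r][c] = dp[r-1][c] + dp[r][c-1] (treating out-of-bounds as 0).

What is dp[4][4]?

17

r\c   0   1   2   3   4   5   6
  0   1   1   1   1   1   1   0
  1   1   2   3   4   5   6   0
  2   1   3   0   4   9  15  15
  3   1   4   4   8   0   0  15
  4   1   5   9  17  17  17  32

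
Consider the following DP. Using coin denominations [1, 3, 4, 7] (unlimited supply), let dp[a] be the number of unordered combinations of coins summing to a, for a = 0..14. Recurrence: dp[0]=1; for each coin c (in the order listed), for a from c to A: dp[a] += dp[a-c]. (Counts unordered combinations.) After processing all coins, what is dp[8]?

7

after  coin     0     1     2     3     4     5     6     7     8     9    10    11    12    13    14
          1     1     1     1     1     1     1     1     1     1     1     1     1     1     1     1
          3     1     1     1     2     2     2     3     3     3     4     4     4     5     5     5
          4     1     1     1     2     3     3     4     5     6     7     8     9    11    12    13
          7     1     1     1     2     3     3     4     6     7     8    10    12    14    16    19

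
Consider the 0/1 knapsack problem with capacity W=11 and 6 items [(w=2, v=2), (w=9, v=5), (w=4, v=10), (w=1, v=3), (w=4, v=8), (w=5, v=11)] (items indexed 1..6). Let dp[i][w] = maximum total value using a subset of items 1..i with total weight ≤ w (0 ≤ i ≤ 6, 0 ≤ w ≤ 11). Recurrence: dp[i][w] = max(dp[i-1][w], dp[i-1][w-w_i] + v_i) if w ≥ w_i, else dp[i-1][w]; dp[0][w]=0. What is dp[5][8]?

18

i\w   0   1   2   3   4   5   6   7   8   9  10  11
  0   0   0   0   0   0   0   0   0   0   0   0   0
  1   0   0   2   2   2   2   2   2   2   2   2   2
  2   0   0   2   2   2   2   2   2   2   5   5   7
  3   0   0   2   2  10  10  12  12  12  12  12  12
  4   0   3   3   5  10  13  13  15  15  15  15  15
  5   0   3   3   5  10  13  13  15  18  21  21  23
  6   0   3   3   5  10  13  14  15  18  21  24  24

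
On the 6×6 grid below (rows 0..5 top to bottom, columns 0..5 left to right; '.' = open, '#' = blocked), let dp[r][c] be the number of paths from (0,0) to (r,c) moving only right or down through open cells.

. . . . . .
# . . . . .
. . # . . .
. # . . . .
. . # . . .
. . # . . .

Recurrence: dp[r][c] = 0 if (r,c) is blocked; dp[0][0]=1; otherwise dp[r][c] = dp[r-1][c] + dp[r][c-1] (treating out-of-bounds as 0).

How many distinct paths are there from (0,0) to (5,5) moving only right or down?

r\c   0   1   2   3   4   5
  0   1   1   1   1   1   1
  1   0   1   2   3   4   5
  2   0   1   0   3   7  12
  3   0   0   0   3  10  22
  4   0   0   0   3  13  35
  5   0   0   0   3  16  51

51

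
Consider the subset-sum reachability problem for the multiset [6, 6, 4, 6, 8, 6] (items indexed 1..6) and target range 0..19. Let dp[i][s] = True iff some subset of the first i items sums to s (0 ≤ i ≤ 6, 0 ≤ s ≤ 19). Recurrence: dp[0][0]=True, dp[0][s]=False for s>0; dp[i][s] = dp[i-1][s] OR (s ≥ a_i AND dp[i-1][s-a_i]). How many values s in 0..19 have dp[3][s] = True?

6

i\s   0   1   2   3   4   5   6   7   8   9  10  11  12  13  14  15  16  17  18  19
  0   T   F   F   F   F   F   F   F   F   F   F   F   F   F   F   F   F   F   F   F
  1   T   F   F   F   F   F   T   F   F   F   F   F   F   F   F   F   F   F   F   F
  2   T   F   F   F   F   F   T   F   F   F   F   F   T   F   F   F   F   F   F   F
  3   T   F   F   F   T   F   T   F   F   F   T   F   T   F   F   F   T   F   F   F
  4   T   F   F   F   T   F   T   F   F   F   T   F   T   F   F   F   T   F   T   F
  5   T   F   F   F   T   F   T   F   T   F   T   F   T   F   T   F   T   F   T   F
  6   T   F   F   F   T   F   T   F   T   F   T   F   T   F   T   F   T   F   T   F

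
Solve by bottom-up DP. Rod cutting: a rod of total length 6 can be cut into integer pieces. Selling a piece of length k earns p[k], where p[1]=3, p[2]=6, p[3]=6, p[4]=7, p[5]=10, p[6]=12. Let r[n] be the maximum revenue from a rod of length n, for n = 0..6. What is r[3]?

   n    0    1    2    3    4    5    6
r[n]    0    3    6    9   12   15   18

9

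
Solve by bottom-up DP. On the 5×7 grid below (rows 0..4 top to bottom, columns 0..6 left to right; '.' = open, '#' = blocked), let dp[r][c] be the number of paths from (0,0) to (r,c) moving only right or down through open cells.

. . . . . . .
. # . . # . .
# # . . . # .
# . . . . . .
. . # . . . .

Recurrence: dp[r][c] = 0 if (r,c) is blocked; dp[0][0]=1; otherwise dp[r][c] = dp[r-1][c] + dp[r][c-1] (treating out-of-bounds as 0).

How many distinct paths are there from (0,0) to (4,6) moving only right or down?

r\c   0   1   2   3   4   5   6
  0   1   1   1   1   1   1   1
  1   1   0   1   2   0   1   2
  2   0   0   1   3   3   0   2
  3   0   0   1   4   7   7   9
  4   0   0   0   4  11  18  27

27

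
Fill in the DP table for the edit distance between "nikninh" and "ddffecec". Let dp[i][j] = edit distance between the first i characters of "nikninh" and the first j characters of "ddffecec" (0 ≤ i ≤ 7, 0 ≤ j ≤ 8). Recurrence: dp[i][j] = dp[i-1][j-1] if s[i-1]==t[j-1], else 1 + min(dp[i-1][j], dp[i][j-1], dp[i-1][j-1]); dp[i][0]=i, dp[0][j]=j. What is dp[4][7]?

   ''  d  d  f  f  e  c  e  c
''  0  1  2  3  4  5  6  7  8
 n  1  1  2  3  4  5  6  7  8
 i  2  2  2  3  4  5  6  7  8
 k  3  3  3  3  4  5  6  7  8
 n  4  4  4  4  4  5  6  7  8
 i  5  5  5  5  5  5  6  7  8
 n  6  6  6  6  6  6  6  7  8
 h  7  7  7  7  7  7  7  7  8

7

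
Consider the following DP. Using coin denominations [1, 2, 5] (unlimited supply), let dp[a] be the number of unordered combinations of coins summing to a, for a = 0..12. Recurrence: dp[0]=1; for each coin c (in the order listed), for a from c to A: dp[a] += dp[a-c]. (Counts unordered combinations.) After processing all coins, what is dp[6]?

after  coin     0     1     2     3     4     5     6     7     8     9    10    11    12
          1     1     1     1     1     1     1     1     1     1     1     1     1     1
          2     1     1     2     2     3     3     4     4     5     5     6     6     7
          5     1     1     2     2     3     4     5     6     7     8    10    11    13

5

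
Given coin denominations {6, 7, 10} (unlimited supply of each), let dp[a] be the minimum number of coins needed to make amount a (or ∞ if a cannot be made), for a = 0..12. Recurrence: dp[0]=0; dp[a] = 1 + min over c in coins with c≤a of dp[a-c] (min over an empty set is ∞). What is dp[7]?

1

 a  0  1  2  3  4  5  6  7  8  9 10 11 12
dp  0  -  -  -  -  -  1  1  -  -  1  -  2
(- denotes ∞ / unreachable)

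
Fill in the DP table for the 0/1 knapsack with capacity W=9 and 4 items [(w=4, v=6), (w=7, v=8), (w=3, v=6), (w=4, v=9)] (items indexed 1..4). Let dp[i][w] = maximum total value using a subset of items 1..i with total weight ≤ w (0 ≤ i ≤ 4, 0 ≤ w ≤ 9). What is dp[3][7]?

12

i\w   0   1   2   3   4   5   6   7   8   9
  0   0   0   0   0   0   0   0   0   0   0
  1   0   0   0   0   6   6   6   6   6   6
  2   0   0   0   0   6   6   6   8   8   8
  3   0   0   0   6   6   6   6  12  12  12
  4   0   0   0   6   9   9   9  15  15  15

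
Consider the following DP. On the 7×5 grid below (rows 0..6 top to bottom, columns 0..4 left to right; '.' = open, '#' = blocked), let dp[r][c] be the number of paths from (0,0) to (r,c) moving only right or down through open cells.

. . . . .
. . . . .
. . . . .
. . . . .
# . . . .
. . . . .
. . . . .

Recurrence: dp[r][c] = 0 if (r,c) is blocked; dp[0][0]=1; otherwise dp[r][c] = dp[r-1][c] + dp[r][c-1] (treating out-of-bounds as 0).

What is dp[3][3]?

20

r\c   0   1   2   3   4
  0   1   1   1   1   1
  1   1   2   3   4   5
  2   1   3   6  10  15
  3   1   4  10  20  35
  4   0   4  14  34  69
  5   0   4  18  52 121
  6   0   4  22  74 195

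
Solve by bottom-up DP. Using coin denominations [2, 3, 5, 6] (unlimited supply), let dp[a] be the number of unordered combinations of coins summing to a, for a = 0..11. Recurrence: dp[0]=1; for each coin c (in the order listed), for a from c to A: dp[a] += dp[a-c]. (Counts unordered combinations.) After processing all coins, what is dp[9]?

after  coin     0     1     2     3     4     5     6     7     8     9    10    11
          2     1     0     1     0     1     0     1     0     1     0     1     0
          3     1     0     1     1     1     1     2     1     2     2     2     2
          5     1     0     1     1     1     2     2     2     3     3     4     4
          6     1     0     1     1     1     2     3     2     4     4     5     6

4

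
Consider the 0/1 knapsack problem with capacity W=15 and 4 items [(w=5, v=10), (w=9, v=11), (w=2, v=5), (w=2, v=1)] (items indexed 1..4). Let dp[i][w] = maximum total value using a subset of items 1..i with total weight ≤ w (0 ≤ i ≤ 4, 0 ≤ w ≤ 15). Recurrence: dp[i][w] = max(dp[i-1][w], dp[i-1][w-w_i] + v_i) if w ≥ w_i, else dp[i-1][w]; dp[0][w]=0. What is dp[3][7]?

15

i\w   0   1   2   3   4   5   6   7   8   9  10  11  12  13  14  15
  0   0   0   0   0   0   0   0   0   0   0   0   0   0   0   0   0
  1   0   0   0   0   0  10  10  10  10  10  10  10  10  10  10  10
  2   0   0   0   0   0  10  10  10  10  11  11  11  11  11  21  21
  3   0   0   5   5   5  10  10  15  15  15  15  16  16  16  21  21
  4   0   0   5   5   6  10  10  15  15  16  16  16  16  17  21  21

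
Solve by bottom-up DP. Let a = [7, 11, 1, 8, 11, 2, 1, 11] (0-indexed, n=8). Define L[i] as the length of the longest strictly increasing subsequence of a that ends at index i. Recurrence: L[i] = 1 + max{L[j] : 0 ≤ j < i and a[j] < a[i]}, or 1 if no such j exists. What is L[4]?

   i    0    1    2    3    4    5    6    7
a[i]    7   11    1    8   11    2    1   11
L[i]    1    2    1    2    3    2    1    3

3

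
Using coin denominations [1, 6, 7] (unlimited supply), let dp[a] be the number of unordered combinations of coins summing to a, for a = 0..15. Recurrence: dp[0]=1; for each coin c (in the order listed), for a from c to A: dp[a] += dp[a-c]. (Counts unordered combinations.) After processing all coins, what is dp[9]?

3

after  coin     0     1     2     3     4     5     6     7     8     9    10    11    12    13    14    15
          1     1     1     1     1     1     1     1     1     1     1     1     1     1     1     1     1
          6     1     1     1     1     1     1     2     2     2     2     2     2     3     3     3     3
          7     1     1     1     1     1     1     2     3     3     3     3     3     4     5     6     6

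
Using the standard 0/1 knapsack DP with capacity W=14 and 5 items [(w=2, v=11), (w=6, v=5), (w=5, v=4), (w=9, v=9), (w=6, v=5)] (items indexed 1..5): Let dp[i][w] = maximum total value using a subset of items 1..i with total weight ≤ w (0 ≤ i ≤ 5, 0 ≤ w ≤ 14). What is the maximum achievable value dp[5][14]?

i\w   0   1   2   3   4   5   6   7   8   9  10  11  12  13  14
  0   0   0   0   0   0   0   0   0   0   0   0   0   0   0   0
  1   0   0  11  11  11  11  11  11  11  11  11  11  11  11  11
  2   0   0  11  11  11  11  11  11  16  16  16  16  16  16  16
  3   0   0  11  11  11  11  11  15  16  16  16  16  16  20  20
  4   0   0  11  11  11  11  11  15  16  16  16  20  20  20  20
  5   0   0  11  11  11  11  11  15  16  16  16  20  20  20  21

21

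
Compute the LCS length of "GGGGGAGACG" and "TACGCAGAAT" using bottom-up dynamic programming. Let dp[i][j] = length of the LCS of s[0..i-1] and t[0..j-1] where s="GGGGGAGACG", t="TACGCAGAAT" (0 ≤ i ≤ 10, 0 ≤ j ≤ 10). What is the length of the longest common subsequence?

4

   ''  T  A  C  G  C  A  G  A  A  T
''  0  0  0  0  0  0  0  0  0  0  0
 G  0  0  0  0  1  1  1  1  1  1  1
 G  0  0  0  0  1  1  1  2  2  2  2
 G  0  0  0  0  1  1  1  2  2  2  2
 G  0  0  0  0  1  1  1  2  2  2  2
 G  0  0  0  0  1  1  1  2  2  2  2
 A  0  0  1  1  1  1  2  2  3  3  3
 G  0  0  1  1  2  2  2  3  3  3  3
 A  0  0  1  1  2  2  3  3  4  4  4
 C  0  0  1  2  2  3  3  3  4  4  4
 G  0  0  1  2  3  3  3  4  4  4  4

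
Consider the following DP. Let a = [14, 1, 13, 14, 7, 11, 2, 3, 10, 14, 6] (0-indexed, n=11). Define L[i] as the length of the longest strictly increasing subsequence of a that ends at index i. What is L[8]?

4

   i    0    1    2    3    4    5    6    7    8    9   10
a[i]   14    1   13   14    7   11    2    3   10   14    6
L[i]    1    1    2    3    2    3    2    3    4    5    4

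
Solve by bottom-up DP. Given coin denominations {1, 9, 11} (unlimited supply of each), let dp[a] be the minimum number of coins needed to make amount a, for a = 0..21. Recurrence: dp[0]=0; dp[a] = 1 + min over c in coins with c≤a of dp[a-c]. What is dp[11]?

 a  0  1  2  3  4  5  6  7  8  9 10 11 12 13 14 15 16 17 18 19 20 21
dp  0  1  2  3  4  5  6  7  8  1  2  1  2  3  4  5  6  7  2  3  2  3

1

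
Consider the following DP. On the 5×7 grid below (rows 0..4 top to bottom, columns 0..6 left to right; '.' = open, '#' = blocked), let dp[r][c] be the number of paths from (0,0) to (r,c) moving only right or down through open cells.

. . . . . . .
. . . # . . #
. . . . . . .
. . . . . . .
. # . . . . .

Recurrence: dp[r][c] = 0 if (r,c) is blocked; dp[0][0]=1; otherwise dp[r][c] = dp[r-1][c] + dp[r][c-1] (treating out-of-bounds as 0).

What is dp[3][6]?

41

r\c   0   1   2   3   4   5   6
  0   1   1   1   1   1   1   1
  1   1   2   3   0   1   2   0
  2   1   3   6   6   7   9   9
  3   1   4  10  16  23  32  41
  4   1   0  10  26  49  81 122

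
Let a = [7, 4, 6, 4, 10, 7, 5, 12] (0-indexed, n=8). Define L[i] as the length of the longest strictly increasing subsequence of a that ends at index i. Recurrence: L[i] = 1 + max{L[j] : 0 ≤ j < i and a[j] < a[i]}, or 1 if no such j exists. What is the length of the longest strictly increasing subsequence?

4

   i    0    1    2    3    4    5    6    7
a[i]    7    4    6    4   10    7    5   12
L[i]    1    1    2    1    3    3    2    4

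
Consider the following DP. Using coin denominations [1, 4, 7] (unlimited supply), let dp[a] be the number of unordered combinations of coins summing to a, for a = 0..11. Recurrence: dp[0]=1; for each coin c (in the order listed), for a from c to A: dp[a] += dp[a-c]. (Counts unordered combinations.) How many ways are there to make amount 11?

after  coin     0     1     2     3     4     5     6     7     8     9    10    11
          1     1     1     1     1     1     1     1     1     1     1     1     1
          4     1     1     1     1     2     2     2     2     3     3     3     3
          7     1     1     1     1     2     2     2     3     4     4     4     5

5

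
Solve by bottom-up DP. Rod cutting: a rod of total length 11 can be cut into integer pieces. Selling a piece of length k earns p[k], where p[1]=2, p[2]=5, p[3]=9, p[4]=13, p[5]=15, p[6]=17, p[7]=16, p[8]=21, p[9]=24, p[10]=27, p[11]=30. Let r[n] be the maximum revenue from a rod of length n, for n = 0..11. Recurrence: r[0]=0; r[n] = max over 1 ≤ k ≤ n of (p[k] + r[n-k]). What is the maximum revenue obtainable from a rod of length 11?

35

   n    0    1    2    3    4    5    6    7    8    9   10   11
r[n]    0    2    5    9   13   15   18   22   26   28   31   35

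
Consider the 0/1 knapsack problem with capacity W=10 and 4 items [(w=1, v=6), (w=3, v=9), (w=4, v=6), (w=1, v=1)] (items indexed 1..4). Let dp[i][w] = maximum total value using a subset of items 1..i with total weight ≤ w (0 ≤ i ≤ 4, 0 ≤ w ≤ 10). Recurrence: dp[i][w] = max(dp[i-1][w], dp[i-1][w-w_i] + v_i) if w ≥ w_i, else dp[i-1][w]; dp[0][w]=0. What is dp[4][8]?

i\w   0   1   2   3   4   5   6   7   8   9  10
  0   0   0   0   0   0   0   0   0   0   0   0
  1   0   6   6   6   6   6   6   6   6   6   6
  2   0   6   6   9  15  15  15  15  15  15  15
  3   0   6   6   9  15  15  15  15  21  21  21
  4   0   6   7   9  15  16  16  16  21  22  22

21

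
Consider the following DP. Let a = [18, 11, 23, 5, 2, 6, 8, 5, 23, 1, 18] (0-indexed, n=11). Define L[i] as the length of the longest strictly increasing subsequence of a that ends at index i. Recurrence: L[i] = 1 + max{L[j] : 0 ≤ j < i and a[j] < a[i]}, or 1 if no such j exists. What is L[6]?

3

   i    0    1    2    3    4    5    6    7    8    9   10
a[i]   18   11   23    5    2    6    8    5   23    1   18
L[i]    1    1    2    1    1    2    3    2    4    1    4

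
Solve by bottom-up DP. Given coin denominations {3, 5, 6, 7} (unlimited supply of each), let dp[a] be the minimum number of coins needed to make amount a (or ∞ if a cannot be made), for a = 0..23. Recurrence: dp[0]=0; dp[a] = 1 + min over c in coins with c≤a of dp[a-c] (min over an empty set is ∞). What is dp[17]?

 a  0  1  2  3  4  5  6  7  8  9 10 11 12 13 14 15 16 17 18 19 20 21 22 23
dp  0  -  -  1  -  1  1  1  2  2  2  2  2  2  2  3  3  3  3  3  3  3  4  4
(- denotes ∞ / unreachable)

3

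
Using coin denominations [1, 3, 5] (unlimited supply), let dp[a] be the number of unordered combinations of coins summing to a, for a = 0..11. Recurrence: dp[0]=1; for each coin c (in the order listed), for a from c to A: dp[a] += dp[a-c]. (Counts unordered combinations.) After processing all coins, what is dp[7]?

after  coin     0     1     2     3     4     5     6     7     8     9    10    11
          1     1     1     1     1     1     1     1     1     1     1     1     1
          3     1     1     1     2     2     2     3     3     3     4     4     4
          5     1     1     1     2     2     3     4     4     5     6     7     8

4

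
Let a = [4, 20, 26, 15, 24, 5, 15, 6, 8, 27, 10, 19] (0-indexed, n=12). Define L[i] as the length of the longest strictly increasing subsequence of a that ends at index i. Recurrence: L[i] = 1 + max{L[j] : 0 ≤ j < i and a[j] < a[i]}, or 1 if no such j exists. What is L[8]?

4

   i    0    1    2    3    4    5    6    7    8    9   10   11
a[i]    4   20   26   15   24    5   15    6    8   27   10   19
L[i]    1    2    3    2    3    2    3    3    4    5    5    6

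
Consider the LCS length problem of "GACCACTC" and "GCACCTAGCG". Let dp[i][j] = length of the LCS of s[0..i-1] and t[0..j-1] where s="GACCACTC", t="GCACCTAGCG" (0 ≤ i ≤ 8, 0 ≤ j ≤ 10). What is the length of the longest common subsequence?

6

   ''  G  C  A  C  C  T  A  G  C  G
''  0  0  0  0  0  0  0  0  0  0  0
 G  0  1  1  1  1  1  1  1  1  1  1
 A  0  1  1  2  2  2  2  2  2  2  2
 C  0  1  2  2  3  3  3  3  3  3  3
 C  0  1  2  2  3  4  4  4  4  4  4
 A  0  1  2  3  3  4  4  5  5  5  5
 C  0  1  2  3  4  4  4  5  5  6  6
 T  0  1  2  3  4  4  5  5  5  6  6
 C  0  1  2  3  4  5  5  5  5  6  6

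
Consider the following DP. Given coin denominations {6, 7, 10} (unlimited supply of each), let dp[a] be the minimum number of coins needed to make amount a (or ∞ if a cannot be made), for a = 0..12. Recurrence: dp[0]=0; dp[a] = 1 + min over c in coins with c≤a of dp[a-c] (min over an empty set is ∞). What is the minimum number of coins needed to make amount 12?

2

 a  0  1  2  3  4  5  6  7  8  9 10 11 12
dp  0  -  -  -  -  -  1  1  -  -  1  -  2
(- denotes ∞ / unreachable)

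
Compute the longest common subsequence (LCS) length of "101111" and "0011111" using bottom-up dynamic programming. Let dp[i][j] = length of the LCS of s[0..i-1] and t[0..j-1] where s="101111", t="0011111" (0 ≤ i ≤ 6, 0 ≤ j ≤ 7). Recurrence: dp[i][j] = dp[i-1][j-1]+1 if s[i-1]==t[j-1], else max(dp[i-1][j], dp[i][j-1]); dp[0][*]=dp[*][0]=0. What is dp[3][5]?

   ''  0  0  1  1  1  1  1
''  0  0  0  0  0  0  0  0
 1  0  0  0  1  1  1  1  1
 0  0  1  1  1  1  1  1  1
 1  0  1  1  2  2  2  2  2
 1  0  1  1  2  3  3  3  3
 1  0  1  1  2  3  4  4  4
 1  0  1  1  2  3  4  5  5

2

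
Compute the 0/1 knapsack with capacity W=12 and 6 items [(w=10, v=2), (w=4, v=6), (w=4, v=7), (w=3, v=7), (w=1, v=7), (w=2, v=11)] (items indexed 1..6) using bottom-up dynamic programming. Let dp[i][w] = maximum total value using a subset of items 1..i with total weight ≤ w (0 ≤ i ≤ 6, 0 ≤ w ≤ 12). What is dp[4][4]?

i\w   0   1   2   3   4   5   6   7   8   9  10  11  12
  0   0   0   0   0   0   0   0   0   0   0   0   0   0
  1   0   0   0   0   0   0   0   0   0   0   2   2   2
  2   0   0   0   0   6   6   6   6   6   6   6   6   6
  3   0   0   0   0   7   7   7   7  13  13  13  13  13
  4   0   0   0   7   7   7   7  14  14  14  14  20  20
  5   0   7   7   7  14  14  14  14  21  21  21  21  27
  6   0   7  11  18  18  18  25  25  25  25  32  32  32

7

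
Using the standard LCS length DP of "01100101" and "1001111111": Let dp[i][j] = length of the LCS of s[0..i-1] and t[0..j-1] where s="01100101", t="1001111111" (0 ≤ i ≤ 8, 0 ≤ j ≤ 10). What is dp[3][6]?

   ''  1  0  0  1  1  1  1  1  1  1
''  0  0  0  0  0  0  0  0  0  0  0
 0  0  0  1  1  1  1  1  1  1  1  1
 1  0  1  1  1  2  2  2  2  2  2  2
 1  0  1  1  1  2  3  3  3  3  3  3
 0  0  1  2  2  2  3  3  3  3  3  3
 0  0  1  2  3  3  3  3  3  3  3  3
 1  0  1  2  3  4  4  4  4  4  4  4
 0  0  1  2  3  4  4  4  4  4  4  4
 1  0  1  2  3  4  5  5  5  5  5  5

3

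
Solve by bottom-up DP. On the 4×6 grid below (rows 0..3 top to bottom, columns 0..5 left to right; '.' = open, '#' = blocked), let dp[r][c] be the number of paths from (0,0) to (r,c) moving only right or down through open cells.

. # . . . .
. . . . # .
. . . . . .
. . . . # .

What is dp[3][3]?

r\c   0   1   2   3   4   5
  0   1   0   0   0   0   0
  1   1   1   1   1   0   0
  2   1   2   3   4   4   4
  3   1   3   6  10   0   4

10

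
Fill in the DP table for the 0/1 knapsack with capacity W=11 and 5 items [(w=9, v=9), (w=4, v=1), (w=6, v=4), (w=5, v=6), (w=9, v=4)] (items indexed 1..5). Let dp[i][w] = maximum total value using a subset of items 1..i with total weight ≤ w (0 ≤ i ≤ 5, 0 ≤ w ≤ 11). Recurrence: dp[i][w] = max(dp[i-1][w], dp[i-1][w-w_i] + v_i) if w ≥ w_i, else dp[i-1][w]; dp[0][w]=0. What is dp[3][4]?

1

i\w   0   1   2   3   4   5   6   7   8   9  10  11
  0   0   0   0   0   0   0   0   0   0   0   0   0
  1   0   0   0   0   0   0   0   0   0   9   9   9
  2   0   0   0   0   1   1   1   1   1   9   9   9
  3   0   0   0   0   1   1   4   4   4   9   9   9
  4   0   0   0   0   1   6   6   6   6   9   9  10
  5   0   0   0   0   1   6   6   6   6   9   9  10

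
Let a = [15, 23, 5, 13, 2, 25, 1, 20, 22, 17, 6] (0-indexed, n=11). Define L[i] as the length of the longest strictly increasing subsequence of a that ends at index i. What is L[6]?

   i    0    1    2    3    4    5    6    7    8    9   10
a[i]   15   23    5   13    2   25    1   20   22   17    6
L[i]    1    2    1    2    1    3    1    3    4    3    2

1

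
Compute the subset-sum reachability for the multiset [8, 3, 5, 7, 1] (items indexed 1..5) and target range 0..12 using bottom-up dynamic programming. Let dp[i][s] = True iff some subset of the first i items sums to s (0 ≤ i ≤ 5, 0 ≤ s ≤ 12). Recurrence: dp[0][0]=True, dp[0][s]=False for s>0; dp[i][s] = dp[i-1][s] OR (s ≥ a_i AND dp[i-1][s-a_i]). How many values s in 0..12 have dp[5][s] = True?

i\s   0   1   2   3   4   5   6   7   8   9  10  11  12
  0   T   F   F   F   F   F   F   F   F   F   F   F   F
  1   T   F   F   F   F   F   F   F   T   F   F   F   F
  2   T   F   F   T   F   F   F   F   T   F   F   T   F
  3   T   F   F   T   F   T   F   F   T   F   F   T   F
  4   T   F   F   T   F   T   F   T   T   F   T   T   T
  5   T   T   F   T   T   T   T   T   T   T   T   T   T

12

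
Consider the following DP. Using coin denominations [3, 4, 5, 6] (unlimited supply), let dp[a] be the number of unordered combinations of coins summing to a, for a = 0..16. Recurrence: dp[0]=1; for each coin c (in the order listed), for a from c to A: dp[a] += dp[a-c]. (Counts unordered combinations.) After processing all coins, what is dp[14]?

5

after  coin     0     1     2     3     4     5     6     7     8     9    10    11    12    13    14    15    16
          3     1     0     0     1     0     0     1     0     0     1     0     0     1     0     0     1     0
          4     1     0     0     1     1     0     1     1     1     1     1     1     2     1     1     2     2
          5     1     0     0     1     1     1     1     1     2     2     2     2     3     3     3     4     4
          6     1     0     0     1     1     1     2     1     2     3     3     3     5     4     5     7     7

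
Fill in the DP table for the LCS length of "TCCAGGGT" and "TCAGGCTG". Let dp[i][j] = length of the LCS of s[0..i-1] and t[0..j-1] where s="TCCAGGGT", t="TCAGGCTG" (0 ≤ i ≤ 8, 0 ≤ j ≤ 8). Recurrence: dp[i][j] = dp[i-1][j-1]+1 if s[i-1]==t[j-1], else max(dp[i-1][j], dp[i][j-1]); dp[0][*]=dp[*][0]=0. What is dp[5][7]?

4

   ''  T  C  A  G  G  C  T  G
''  0  0  0  0  0  0  0  0  0
 T  0  1  1  1  1  1  1  1  1
 C  0  1  2  2  2  2  2  2  2
 C  0  1  2  2  2  2  3  3  3
 A  0  1  2  3  3  3  3  3  3
 G  0  1  2  3  4  4  4  4  4
 G  0  1  2  3  4  5  5  5  5
 G  0  1  2  3  4  5  5  5  6
 T  0  1  2  3  4  5  5  6  6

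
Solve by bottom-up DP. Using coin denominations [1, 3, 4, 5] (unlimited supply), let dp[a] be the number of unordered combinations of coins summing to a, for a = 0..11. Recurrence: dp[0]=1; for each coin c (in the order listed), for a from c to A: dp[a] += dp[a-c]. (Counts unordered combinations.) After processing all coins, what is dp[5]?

after  coin     0     1     2     3     4     5     6     7     8     9    10    11
          1     1     1     1     1     1     1     1     1     1     1     1     1
          3     1     1     1     2     2     2     3     3     3     4     4     4
          4     1     1     1     2     3     3     4     5     6     7     8     9
          5     1     1     1     2     3     4     5     6     8    10    12    14

4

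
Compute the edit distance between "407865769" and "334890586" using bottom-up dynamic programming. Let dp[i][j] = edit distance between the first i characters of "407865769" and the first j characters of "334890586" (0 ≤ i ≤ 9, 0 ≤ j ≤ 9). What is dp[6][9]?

6

   ''  3  3  4  8  9  0  5  8  6
''  0  1  2  3  4  5  6  7  8  9
 4  1  1  2  2  3  4  5  6  7  8
 0  2  2  2  3  3  4  4  5  6  7
 7  3  3  3  3  4  4  5  5  6  7
 8  4  4  4  4  3  4  5  6  5  6
 6  5  5  5  5  4  4  5  6  6  5
 5  6  6  6  6  5  5  5  5  6  6
 7  7  7  7  7  6  6  6  6  6  7
 6  8  8  8  8  7  7  7  7  7  6
 9  9  9  9  9  8  7  8  8  8  7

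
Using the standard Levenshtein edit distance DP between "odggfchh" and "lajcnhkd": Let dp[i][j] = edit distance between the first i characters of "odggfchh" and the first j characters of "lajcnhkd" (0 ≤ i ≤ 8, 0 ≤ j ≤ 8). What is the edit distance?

   ''  l  a  j  c  n  h  k  d
''  0  1  2  3  4  5  6  7  8
 o  1  1  2  3  4  5  6  7  8
 d  2  2  2  3  4  5  6  7  7
 g  3  3  3  3  4  5  6  7  8
 g  4  4  4  4  4  5  6  7  8
 f  5  5  5  5  5  5  6  7  8
 c  6  6  6  6  5  6  6  7  8
 h  7  7  7  7  6  6  6  7  8
 h  8  8  8  8  7  7  6  7  8

8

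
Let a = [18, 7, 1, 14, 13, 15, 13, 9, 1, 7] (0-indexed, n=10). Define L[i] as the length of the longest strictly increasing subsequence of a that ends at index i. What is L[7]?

2

   i    0    1    2    3    4    5    6    7    8    9
a[i]   18    7    1   14   13   15   13    9    1    7
L[i]    1    1    1    2    2    3    2    2    1    2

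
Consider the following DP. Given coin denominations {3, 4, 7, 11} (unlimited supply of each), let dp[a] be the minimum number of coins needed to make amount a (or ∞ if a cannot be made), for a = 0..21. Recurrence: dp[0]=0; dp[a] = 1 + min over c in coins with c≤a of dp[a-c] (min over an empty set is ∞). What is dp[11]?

 a  0  1  2  3  4  5  6  7  8  9 10 11 12 13 14 15 16 17 18 19 20 21
dp  0  -  -  1  1  -  2  1  2  3  2  1  3  3  2  2  4  3  2  3  4  3
(- denotes ∞ / unreachable)

1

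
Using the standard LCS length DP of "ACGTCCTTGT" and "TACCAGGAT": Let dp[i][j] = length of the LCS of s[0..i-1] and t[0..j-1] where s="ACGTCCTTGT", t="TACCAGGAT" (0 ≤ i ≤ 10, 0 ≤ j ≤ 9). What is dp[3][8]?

3

   ''  T  A  C  C  A  G  G  A  T
''  0  0  0  0  0  0  0  0  0  0
 A  0  0  1  1  1  1  1  1  1  1
 C  0  0  1  2  2  2  2  2  2  2
 G  0  0  1  2  2  2  3  3  3  3
 T  0  1  1  2  2  2  3  3  3  4
 C  0  1  1  2  3  3  3  3  3  4
 C  0  1  1  2  3  3  3  3  3  4
 T  0  1  1  2  3  3  3  3  3  4
 T  0  1  1  2  3  3  3  3  3  4
 G  0  1  1  2  3  3  4  4  4  4
 T  0  1  1  2  3  3  4  4  4  5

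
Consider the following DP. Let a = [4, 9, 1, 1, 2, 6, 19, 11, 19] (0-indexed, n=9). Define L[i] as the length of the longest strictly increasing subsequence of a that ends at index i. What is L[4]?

2

   i    0    1    2    3    4    5    6    7    8
a[i]    4    9    1    1    2    6   19   11   19
L[i]    1    2    1    1    2    3    4    4    5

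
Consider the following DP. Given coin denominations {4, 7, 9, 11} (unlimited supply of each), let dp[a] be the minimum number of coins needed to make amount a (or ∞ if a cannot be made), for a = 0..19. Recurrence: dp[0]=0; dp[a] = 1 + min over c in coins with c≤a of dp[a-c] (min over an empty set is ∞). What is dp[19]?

3

 a  0  1  2  3  4  5  6  7  8  9 10 11 12 13 14 15 16 17 18 19
dp  0  -  -  -  1  -  -  1  2  1  -  1  3  2  2  2  2  3  2  3
(- denotes ∞ / unreachable)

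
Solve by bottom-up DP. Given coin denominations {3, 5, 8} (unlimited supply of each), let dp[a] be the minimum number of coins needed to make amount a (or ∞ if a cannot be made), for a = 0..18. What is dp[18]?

 a  0  1  2  3  4  5  6  7  8  9 10 11 12 13 14 15 16 17 18
dp  0  -  -  1  -  1  2  -  1  3  2  2  4  2  3  3  2  4  3
(- denotes ∞ / unreachable)

3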